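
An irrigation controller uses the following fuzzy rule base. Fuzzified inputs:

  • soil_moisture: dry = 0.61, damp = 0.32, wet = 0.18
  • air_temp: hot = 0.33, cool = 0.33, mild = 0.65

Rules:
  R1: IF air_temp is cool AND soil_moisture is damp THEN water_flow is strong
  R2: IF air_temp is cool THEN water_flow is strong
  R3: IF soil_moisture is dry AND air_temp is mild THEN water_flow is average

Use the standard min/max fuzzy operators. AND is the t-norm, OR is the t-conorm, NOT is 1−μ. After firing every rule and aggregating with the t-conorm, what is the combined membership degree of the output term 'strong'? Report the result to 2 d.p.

0.33

R1: cool=0.33, damp=0.32; AND[min(a, b)] → w = 0.32
R2: cool=0.33 → w = 0.33
R3: dry=0.61, mild=0.65; AND[min(a, b)] → w = 0.61
Rules with consequent 'strong': {R1, R2} → strengths 0.32, 0.33
Aggregate via t-conorm [max(a, b)]: 0.33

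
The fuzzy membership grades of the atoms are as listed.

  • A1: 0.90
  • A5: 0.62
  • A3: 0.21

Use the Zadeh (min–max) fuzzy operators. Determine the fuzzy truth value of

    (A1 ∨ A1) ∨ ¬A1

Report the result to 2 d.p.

A1 ∨ A1 = max(a, b) on (0.90, 0.90) = 0.90
¬A1 = 1 − 0.90 = 0.10
(A1 ∨ A1) ∨ ¬A1 = max(a, b) on (0.90, 0.10) = 0.90

0.90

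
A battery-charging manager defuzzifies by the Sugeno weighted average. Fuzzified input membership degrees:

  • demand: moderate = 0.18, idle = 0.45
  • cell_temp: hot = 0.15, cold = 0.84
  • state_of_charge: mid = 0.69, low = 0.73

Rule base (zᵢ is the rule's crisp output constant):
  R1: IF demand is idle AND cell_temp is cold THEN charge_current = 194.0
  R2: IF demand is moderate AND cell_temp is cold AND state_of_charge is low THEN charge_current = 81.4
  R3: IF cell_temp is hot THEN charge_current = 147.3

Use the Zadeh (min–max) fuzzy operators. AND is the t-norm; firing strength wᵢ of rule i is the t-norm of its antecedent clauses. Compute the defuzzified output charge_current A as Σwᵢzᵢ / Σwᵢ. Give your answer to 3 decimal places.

159.035

R1 (z=194.0): idle=0.45, cold=0.84; AND[min(a, b)] → w = 0.45
R2 (z=81.4): moderate=0.18, cold=0.84, low=0.73; AND[min(a, b)] → w = 0.18
R3 (z=147.3): hot=0.15 → w = 0.15
Weighted average = (0.45·194.0 + 0.18·81.4 + 0.15·147.3) / (0.45 + 0.18 + 0.15)
  = 124.0470 / 0.7800 = 159.035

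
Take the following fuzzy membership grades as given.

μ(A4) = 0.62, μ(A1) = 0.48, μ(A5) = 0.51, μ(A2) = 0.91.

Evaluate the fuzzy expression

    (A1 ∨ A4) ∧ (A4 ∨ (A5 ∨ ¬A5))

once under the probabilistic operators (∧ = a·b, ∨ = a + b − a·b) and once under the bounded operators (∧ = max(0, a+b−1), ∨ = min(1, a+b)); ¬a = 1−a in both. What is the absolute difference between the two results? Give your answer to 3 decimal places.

0.274

Under probabilistic:
  A1 ∨ A4 = a + b − a·b on (0.4800, 0.6200) = 0.8024
  ¬A5 = 1 − 0.5100 = 0.4900
  A5 ∨ ¬A5 = a + b − a·b on (0.5100, 0.4900) = 0.7501
  A4 ∨ (A5 ∨ ¬A5) = a + b − a·b on (0.6200, 0.7501) = 0.9050
  (A1 ∨ A4) ∧ (A4 ∨ (A5 ∨ ¬A5)) = a·b on (0.8024, 0.9050) = 0.7262
  → value = 0.7262
Under bounded:
  A1 ∨ A4 = min(1, a+b) on (0.48, 0.62) = 1.00
  ¬A5 = 1 − 0.51 = 0.49
  A5 ∨ ¬A5 = min(1, a+b) on (0.51, 0.49) = 1.00
  A4 ∨ (A5 ∨ ¬A5) = min(1, a+b) on (0.62, 1.00) = 1.00
  (A1 ∨ A4) ∧ (A4 ∨ (A5 ∨ ¬A5)) = max(0, a+b−1) on (1.00, 1.00) = 1.00
  → value = 1.0000
|0.7262 − 1.0000| = 0.274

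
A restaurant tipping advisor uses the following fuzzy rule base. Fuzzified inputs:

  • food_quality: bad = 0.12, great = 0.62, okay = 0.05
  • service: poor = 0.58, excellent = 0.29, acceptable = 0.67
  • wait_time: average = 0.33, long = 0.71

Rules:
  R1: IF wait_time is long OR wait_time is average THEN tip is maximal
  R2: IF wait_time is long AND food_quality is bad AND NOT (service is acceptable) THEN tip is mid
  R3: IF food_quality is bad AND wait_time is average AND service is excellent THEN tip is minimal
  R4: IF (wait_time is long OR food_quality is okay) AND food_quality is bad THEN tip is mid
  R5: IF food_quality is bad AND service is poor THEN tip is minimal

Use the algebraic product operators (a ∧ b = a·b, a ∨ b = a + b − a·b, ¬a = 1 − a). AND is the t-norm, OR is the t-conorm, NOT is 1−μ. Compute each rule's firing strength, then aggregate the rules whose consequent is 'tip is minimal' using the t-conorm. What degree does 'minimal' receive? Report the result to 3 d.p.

R1: long=0.71, average=0.33; OR[a + b − a·b] → w = 0.8057
R2: long=0.71, bad=0.12, ¬acceptable=1−0.67=0.33; AND[a·b] → w = 0.0281
R3: bad=0.12, average=0.33, excellent=0.29; AND[a·b] → w = 0.0115
R4: (long=0.71 OR okay=0.05) = 0.7245; AND[a·b] with bad=0.12 → w = 0.0869
R5: bad=0.12, poor=0.58; AND[a·b] → w = 0.0696
Rules with consequent 'minimal': {R3, R5} → strengths 0.0115, 0.0696
Aggregate via t-conorm [a + b − a·b]: 0.0803

0.080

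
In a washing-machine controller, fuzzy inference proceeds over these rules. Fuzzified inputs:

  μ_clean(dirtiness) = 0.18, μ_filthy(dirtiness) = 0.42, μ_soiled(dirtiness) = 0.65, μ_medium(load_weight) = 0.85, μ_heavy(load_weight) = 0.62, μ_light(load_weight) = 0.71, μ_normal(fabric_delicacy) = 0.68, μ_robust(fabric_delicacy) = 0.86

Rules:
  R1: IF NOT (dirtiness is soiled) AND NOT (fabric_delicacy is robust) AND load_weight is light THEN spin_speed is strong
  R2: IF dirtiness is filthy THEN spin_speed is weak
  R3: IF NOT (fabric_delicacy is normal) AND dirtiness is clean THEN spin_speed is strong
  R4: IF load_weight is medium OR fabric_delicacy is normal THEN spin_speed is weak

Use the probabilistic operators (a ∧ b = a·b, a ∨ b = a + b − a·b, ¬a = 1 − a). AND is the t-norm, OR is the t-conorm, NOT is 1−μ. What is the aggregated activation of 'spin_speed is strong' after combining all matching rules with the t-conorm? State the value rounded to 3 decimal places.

R1: ¬soiled=1−0.65=0.35, ¬robust=1−0.86=0.14, light=0.71; AND[a·b] → w = 0.0348
R2: filthy=0.42 → w = 0.4200
R3: ¬normal=1−0.68=0.32, clean=0.18; AND[a·b] → w = 0.0576
R4: medium=0.85, normal=0.68; OR[a + b − a·b] → w = 0.9520
Rules with consequent 'strong': {R1, R3} → strengths 0.0348, 0.0576
Aggregate via t-conorm [a + b − a·b]: 0.0904

0.090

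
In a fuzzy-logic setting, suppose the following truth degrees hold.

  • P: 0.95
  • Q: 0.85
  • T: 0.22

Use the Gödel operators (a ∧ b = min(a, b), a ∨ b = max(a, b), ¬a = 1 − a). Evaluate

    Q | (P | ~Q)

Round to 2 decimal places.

~Q = 1 − 0.85 = 0.15
P | ~Q = max(a, b) on (0.95, 0.15) = 0.95
Q | (P | ~Q) = max(a, b) on (0.85, 0.95) = 0.95

0.95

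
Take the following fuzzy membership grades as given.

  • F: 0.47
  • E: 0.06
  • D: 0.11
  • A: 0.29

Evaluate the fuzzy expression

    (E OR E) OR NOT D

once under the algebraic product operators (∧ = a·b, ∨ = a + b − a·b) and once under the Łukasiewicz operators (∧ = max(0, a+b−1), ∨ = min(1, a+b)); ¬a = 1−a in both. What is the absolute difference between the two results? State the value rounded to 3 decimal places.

Under algebraic product:
  E OR E = a + b − a·b on (0.0600, 0.0600) = 0.1164
  NOT D = 1 − 0.1100 = 0.8900
  (E OR E) OR NOT D = a + b − a·b on (0.1164, 0.8900) = 0.9028
  → value = 0.9028
Under Łukasiewicz:
  E OR E = min(1, a+b) on (0.06, 0.06) = 0.12
  NOT D = 1 − 0.11 = 0.89
  (E OR E) OR NOT D = min(1, a+b) on (0.12, 0.89) = 1.00
  → value = 1.0000
|0.9028 − 1.0000| = 0.097

0.097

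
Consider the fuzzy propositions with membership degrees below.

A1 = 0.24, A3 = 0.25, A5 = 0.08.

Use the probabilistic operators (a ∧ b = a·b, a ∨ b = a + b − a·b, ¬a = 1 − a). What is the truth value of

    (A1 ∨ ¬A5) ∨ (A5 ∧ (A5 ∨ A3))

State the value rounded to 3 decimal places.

0.941

¬A5 = 1 − 0.0800 = 0.9200
A1 ∨ ¬A5 = a + b − a·b on (0.2400, 0.9200) = 0.9392
A5 ∨ A3 = a + b − a·b on (0.0800, 0.2500) = 0.3100
A5 ∧ (A5 ∨ A3) = a·b on (0.0800, 0.3100) = 0.0248
(A1 ∨ ¬A5) ∨ (A5 ∧ (A5 ∨ A3)) = a + b − a·b on (0.9392, 0.0248) = 0.9407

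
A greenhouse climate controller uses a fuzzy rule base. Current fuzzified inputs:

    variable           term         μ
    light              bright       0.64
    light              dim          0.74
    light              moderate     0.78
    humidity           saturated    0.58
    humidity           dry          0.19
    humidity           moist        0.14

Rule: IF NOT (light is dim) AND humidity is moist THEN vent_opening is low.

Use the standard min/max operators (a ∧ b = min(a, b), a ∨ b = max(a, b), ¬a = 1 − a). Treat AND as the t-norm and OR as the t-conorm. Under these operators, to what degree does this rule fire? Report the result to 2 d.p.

0.14

firing strength: ¬dim=1−0.74=0.26, moist=0.14; AND[min(a, b)] → w = 0.14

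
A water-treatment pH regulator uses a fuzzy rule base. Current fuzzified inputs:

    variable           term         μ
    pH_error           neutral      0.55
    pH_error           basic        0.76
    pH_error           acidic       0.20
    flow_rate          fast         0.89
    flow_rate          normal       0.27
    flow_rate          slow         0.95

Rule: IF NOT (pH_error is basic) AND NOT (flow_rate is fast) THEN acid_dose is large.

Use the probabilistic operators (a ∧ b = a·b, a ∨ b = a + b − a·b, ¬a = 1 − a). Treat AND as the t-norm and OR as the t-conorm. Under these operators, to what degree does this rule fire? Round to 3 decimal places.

0.026

firing strength: ¬basic=1−0.76=0.24, ¬fast=1−0.89=0.11; AND[a·b] → w = 0.0264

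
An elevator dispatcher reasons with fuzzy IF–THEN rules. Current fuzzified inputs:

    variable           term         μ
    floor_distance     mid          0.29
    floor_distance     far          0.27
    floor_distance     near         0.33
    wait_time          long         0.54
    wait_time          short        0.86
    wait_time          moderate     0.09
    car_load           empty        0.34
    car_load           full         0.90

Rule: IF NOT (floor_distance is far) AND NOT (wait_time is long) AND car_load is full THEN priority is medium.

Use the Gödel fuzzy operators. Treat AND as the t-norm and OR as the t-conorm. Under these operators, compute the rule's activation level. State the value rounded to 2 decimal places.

firing strength: ¬far=1−0.27=0.73, ¬long=1−0.54=0.46, full=0.90; AND[min(a, b)] → w = 0.46

0.46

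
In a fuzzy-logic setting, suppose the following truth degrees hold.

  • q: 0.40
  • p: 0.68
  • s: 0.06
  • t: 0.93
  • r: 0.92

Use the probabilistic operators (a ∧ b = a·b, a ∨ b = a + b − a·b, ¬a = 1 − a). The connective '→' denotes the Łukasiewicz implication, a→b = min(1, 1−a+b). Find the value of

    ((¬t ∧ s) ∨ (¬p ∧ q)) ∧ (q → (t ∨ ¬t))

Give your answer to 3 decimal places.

¬t = 1 − 0.9300 = 0.0700
¬t ∧ s = a·b on (0.0700, 0.0600) = 0.0042
¬p = 1 − 0.6800 = 0.3200
¬p ∧ q = a·b on (0.3200, 0.4000) = 0.1280
(¬t ∧ s) ∨ (¬p ∧ q) = a + b − a·b on (0.0042, 0.1280) = 0.1317
¬t = 1 − 0.9300 = 0.0700
t ∨ ¬t = a + b − a·b on (0.9300, 0.0700) = 0.9349
q → (t ∨ ¬t)  [Łukasiewicz: min(1, 1−a+b)] with a=0.4000, b=0.9349 → 1.0000
((¬t ∧ s) ∨ (¬p ∧ q)) ∧ (q → (t ∨ ¬t)) = a·b on (0.1317, 1.0000) = 0.1317

0.132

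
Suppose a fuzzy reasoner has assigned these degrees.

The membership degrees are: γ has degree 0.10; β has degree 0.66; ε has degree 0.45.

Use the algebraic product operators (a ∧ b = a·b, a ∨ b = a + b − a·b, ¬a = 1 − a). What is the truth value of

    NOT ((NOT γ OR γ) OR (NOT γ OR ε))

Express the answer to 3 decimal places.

NOT γ = 1 − 0.1000 = 0.9000
NOT γ OR γ = a + b − a·b on (0.9000, 0.1000) = 0.9100
NOT γ = 1 − 0.1000 = 0.9000
NOT γ OR ε = a + b − a·b on (0.9000, 0.4500) = 0.9450
(NOT γ OR γ) OR (NOT γ OR ε) = a + b − a·b on (0.9100, 0.9450) = 0.9950
NOT ((NOT γ OR γ) OR (NOT γ OR ε)) = 1 − 0.9950 = 0.0050

0.005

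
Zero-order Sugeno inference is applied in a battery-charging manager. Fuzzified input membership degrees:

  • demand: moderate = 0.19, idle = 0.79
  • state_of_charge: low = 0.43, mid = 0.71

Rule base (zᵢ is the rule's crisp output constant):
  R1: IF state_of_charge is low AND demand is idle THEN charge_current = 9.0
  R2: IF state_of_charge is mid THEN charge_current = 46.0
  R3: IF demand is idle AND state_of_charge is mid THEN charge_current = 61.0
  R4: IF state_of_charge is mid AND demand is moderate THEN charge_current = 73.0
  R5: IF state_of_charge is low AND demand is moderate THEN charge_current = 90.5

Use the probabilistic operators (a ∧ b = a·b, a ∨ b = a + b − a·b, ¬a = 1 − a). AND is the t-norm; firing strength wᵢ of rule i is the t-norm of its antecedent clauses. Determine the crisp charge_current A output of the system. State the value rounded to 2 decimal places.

47.71

R1 (z=9.0): low=0.43, idle=0.79; AND[a·b] → w = 0.3397
R2 (z=46.0): mid=0.71 → w = 0.7100
R3 (z=61.0): idle=0.79, mid=0.71; AND[a·b] → w = 0.5609
R4 (z=73.0): mid=0.71, moderate=0.19; AND[a·b] → w = 0.1349
R5 (z=90.5): low=0.43, moderate=0.19; AND[a·b] → w = 0.0817
Weighted average = (0.3397·9.0 + 0.7100·46.0 + 0.5609·61.0 + 0.1349·73.0 + 0.0817·90.5) / (0.3397 + 0.7100 + 0.5609 + 0.1349 + 0.0817)
  = 87.1737 / 1.8272 = 47.71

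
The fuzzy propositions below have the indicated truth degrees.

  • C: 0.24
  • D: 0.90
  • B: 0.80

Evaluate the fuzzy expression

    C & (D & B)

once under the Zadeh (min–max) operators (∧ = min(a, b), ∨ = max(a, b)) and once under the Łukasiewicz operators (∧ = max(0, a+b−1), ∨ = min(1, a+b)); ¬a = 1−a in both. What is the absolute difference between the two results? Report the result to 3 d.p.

0.240

Under Zadeh (min–max):
  D & B = min(a, b) on (0.90, 0.80) = 0.80
  C & (D & B) = min(a, b) on (0.24, 0.80) = 0.24
  → value = 0.2400
Under Łukasiewicz:
  D & B = max(0, a+b−1) on (0.90, 0.80) = 0.70
  C & (D & B) = max(0, a+b−1) on (0.24, 0.70) = 0.00
  → value = 0.0000
|0.2400 − 0.0000| = 0.240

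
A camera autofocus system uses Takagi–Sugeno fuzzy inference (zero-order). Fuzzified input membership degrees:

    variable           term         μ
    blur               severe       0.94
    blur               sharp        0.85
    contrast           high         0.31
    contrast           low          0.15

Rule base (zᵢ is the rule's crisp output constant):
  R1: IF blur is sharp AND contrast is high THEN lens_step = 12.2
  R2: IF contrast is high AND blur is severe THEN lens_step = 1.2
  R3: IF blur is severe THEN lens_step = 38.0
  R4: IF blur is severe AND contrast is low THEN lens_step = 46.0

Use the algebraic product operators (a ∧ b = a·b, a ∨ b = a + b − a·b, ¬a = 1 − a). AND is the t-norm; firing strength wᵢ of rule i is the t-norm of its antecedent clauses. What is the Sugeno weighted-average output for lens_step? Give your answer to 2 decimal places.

27.98

R1 (z=12.2): sharp=0.85, high=0.31; AND[a·b] → w = 0.2635
R2 (z=1.2): high=0.31, severe=0.94; AND[a·b] → w = 0.2914
R3 (z=38.0): severe=0.94 → w = 0.9400
R4 (z=46.0): severe=0.94, low=0.15; AND[a·b] → w = 0.1410
Weighted average = (0.2635·12.2 + 0.2914·1.2 + 0.9400·38.0 + 0.1410·46.0) / (0.2635 + 0.2914 + 0.9400 + 0.1410)
  = 45.7704 / 1.6359 = 27.98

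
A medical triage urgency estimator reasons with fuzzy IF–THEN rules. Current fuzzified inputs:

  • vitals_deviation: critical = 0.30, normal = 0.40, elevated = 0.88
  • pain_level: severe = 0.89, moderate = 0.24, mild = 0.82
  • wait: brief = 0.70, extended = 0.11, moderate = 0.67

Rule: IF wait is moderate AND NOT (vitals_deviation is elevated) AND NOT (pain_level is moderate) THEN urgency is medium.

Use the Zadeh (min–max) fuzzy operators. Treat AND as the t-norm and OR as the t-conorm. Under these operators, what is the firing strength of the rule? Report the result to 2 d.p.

firing strength: moderate=0.67, ¬elevated=1−0.88=0.12, ¬moderate=1−0.24=0.76; AND[min(a, b)] → w = 0.12

0.12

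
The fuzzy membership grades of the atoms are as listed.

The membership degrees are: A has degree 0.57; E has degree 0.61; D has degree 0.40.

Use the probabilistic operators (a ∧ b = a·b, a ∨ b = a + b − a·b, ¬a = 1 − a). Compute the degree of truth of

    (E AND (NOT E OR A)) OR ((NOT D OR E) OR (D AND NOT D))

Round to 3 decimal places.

NOT E = 1 − 0.6100 = 0.3900
NOT E OR A = a + b − a·b on (0.3900, 0.5700) = 0.7377
E AND (NOT E OR A) = a·b on (0.6100, 0.7377) = 0.4500
NOT D = 1 − 0.4000 = 0.6000
NOT D OR E = a + b − a·b on (0.6000, 0.6100) = 0.8440
NOT D = 1 − 0.4000 = 0.6000
D AND NOT D = a·b on (0.4000, 0.6000) = 0.2400
(NOT D OR E) OR (D AND NOT D) = a + b − a·b on (0.8440, 0.2400) = 0.8814
(E AND (NOT E OR A)) OR ((NOT D OR E) OR (D AND NOT D)) = a + b − a·b on (0.4500, 0.8814) = 0.9348

0.935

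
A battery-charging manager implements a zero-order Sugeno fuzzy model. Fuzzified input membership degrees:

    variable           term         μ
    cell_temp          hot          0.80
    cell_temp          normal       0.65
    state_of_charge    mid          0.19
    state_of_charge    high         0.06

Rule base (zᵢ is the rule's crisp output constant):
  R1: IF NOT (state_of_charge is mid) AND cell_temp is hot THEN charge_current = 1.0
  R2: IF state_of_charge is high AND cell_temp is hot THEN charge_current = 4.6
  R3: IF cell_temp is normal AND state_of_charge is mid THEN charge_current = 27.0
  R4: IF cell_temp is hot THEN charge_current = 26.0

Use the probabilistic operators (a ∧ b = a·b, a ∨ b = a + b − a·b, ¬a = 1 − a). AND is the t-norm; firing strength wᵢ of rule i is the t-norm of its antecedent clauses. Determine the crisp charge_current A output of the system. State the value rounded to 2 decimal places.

R1 (z=1.0): ¬mid=1−0.19=0.81, hot=0.80; AND[a·b] → w = 0.6480
R2 (z=4.6): high=0.06, hot=0.80; AND[a·b] → w = 0.0480
R3 (z=27.0): normal=0.65, mid=0.19; AND[a·b] → w = 0.1235
R4 (z=26.0): hot=0.80 → w = 0.8000
Weighted average = (0.6480·1.0 + 0.0480·4.6 + 0.1235·27.0 + 0.8000·26.0) / (0.6480 + 0.0480 + 0.1235 + 0.8000)
  = 25.0033 / 1.6195 = 15.44

15.44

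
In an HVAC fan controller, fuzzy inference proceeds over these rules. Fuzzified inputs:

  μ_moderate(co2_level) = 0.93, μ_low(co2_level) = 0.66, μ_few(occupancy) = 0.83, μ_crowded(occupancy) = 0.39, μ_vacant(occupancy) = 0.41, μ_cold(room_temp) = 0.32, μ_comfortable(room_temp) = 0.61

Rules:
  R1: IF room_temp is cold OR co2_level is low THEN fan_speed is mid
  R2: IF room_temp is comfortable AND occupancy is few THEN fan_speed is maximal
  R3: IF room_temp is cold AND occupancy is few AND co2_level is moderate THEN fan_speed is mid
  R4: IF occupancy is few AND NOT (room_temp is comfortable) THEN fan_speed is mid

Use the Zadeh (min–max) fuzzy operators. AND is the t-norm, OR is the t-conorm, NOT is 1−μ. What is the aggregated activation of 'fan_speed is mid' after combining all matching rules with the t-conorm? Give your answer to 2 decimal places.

R1: cold=0.32, low=0.66; OR[max(a, b)] → w = 0.66
R2: comfortable=0.61, few=0.83; AND[min(a, b)] → w = 0.61
R3: cold=0.32, few=0.83, moderate=0.93; AND[min(a, b)] → w = 0.32
R4: few=0.83, ¬comfortable=1−0.61=0.39; AND[min(a, b)] → w = 0.39
Rules with consequent 'mid': {R1, R3, R4} → strengths 0.66, 0.32, 0.39
Aggregate via t-conorm [max(a, b)]: 0.66

0.66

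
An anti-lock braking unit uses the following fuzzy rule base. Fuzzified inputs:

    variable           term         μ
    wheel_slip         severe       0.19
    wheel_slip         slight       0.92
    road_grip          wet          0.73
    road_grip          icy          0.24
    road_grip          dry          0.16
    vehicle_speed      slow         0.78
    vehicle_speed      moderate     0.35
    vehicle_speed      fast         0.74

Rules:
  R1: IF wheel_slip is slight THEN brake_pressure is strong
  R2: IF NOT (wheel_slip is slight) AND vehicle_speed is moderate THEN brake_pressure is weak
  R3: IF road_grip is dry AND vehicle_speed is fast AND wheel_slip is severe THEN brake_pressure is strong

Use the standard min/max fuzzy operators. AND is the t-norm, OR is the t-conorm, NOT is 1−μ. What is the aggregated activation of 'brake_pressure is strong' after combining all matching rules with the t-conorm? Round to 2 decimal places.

R1: slight=0.92 → w = 0.92
R2: ¬slight=1−0.92=0.08, moderate=0.35; AND[min(a, b)] → w = 0.08
R3: dry=0.16, fast=0.74, severe=0.19; AND[min(a, b)] → w = 0.16
Rules with consequent 'strong': {R1, R3} → strengths 0.92, 0.16
Aggregate via t-conorm [max(a, b)]: 0.92

0.92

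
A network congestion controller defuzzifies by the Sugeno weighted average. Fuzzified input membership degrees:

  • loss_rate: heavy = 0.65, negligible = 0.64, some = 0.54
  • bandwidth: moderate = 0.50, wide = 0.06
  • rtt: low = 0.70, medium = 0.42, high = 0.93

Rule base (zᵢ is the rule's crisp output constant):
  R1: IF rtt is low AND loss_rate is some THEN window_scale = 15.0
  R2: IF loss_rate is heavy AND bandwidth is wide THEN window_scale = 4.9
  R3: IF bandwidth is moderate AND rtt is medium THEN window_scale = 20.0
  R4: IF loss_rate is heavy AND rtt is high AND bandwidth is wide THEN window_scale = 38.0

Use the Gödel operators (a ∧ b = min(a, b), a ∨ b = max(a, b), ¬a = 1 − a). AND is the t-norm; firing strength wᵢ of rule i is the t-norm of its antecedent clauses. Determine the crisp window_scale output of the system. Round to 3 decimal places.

17.661

R1 (z=15.0): low=0.70, some=0.54; AND[min(a, b)] → w = 0.54
R2 (z=4.9): heavy=0.65, wide=0.06; AND[min(a, b)] → w = 0.06
R3 (z=20.0): moderate=0.50, medium=0.42; AND[min(a, b)] → w = 0.42
R4 (z=38.0): heavy=0.65, high=0.93, wide=0.06; AND[min(a, b)] → w = 0.06
Weighted average = (0.54·15.0 + 0.06·4.9 + 0.42·20.0 + 0.06·38.0) / (0.54 + 0.06 + 0.42 + 0.06)
  = 19.0740 / 1.0800 = 17.661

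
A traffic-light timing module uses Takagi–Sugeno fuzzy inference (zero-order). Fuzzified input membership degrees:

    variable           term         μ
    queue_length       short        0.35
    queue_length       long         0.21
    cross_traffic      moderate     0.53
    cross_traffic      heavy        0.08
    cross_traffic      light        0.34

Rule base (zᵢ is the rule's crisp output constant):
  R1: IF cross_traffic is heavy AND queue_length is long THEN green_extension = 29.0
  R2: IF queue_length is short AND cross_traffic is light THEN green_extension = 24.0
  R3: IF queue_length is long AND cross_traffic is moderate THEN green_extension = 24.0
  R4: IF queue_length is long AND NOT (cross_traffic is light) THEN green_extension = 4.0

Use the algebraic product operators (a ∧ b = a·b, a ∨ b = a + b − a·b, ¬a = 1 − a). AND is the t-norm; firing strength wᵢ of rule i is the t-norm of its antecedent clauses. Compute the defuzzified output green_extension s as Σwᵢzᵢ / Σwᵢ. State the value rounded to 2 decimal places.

17.03

R1 (z=29.0): heavy=0.08, long=0.21; AND[a·b] → w = 0.0168
R2 (z=24.0): short=0.35, light=0.34; AND[a·b] → w = 0.1190
R3 (z=24.0): long=0.21, moderate=0.53; AND[a·b] → w = 0.1113
R4 (z=4.0): long=0.21, ¬light=1−0.34=0.66; AND[a·b] → w = 0.1386
Weighted average = (0.0168·29.0 + 0.1190·24.0 + 0.1113·24.0 + 0.1386·4.0) / (0.0168 + 0.1190 + 0.1113 + 0.1386)
  = 6.5688 / 0.3857 = 17.03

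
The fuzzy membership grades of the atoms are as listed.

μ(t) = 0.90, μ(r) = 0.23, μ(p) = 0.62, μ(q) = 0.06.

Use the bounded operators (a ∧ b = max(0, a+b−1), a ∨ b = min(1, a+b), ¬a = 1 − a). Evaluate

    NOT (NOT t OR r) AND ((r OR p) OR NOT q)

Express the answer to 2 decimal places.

0.67

NOT t = 1 − 0.90 = 0.10
NOT t OR r = min(1, a+b) on (0.10, 0.23) = 0.33
NOT (NOT t OR r) = 1 − 0.33 = 0.67
r OR p = min(1, a+b) on (0.23, 0.62) = 0.85
NOT q = 1 − 0.06 = 0.94
(r OR p) OR NOT q = min(1, a+b) on (0.85, 0.94) = 1.00
NOT (NOT t OR r) AND ((r OR p) OR NOT q) = max(0, a+b−1) on (0.67, 1.00) = 0.67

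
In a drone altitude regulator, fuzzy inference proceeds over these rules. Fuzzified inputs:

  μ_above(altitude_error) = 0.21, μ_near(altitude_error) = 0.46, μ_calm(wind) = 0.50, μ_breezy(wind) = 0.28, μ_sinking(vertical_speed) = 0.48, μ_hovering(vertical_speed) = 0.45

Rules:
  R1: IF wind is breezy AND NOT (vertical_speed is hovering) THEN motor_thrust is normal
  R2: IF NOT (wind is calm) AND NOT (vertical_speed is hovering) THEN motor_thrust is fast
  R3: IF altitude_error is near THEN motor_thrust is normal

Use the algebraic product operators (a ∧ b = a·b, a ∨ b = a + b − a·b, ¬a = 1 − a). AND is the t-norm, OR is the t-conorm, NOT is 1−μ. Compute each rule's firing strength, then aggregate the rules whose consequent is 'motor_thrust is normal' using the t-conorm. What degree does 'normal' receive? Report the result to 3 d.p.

R1: breezy=0.28, ¬hovering=1−0.45=0.55; AND[a·b] → w = 0.1540
R2: ¬calm=1−0.50=0.50, ¬hovering=1−0.45=0.55; AND[a·b] → w = 0.2750
R3: near=0.46 → w = 0.4600
Rules with consequent 'normal': {R1, R3} → strengths 0.1540, 0.4600
Aggregate via t-conorm [a + b − a·b]: 0.5432

0.543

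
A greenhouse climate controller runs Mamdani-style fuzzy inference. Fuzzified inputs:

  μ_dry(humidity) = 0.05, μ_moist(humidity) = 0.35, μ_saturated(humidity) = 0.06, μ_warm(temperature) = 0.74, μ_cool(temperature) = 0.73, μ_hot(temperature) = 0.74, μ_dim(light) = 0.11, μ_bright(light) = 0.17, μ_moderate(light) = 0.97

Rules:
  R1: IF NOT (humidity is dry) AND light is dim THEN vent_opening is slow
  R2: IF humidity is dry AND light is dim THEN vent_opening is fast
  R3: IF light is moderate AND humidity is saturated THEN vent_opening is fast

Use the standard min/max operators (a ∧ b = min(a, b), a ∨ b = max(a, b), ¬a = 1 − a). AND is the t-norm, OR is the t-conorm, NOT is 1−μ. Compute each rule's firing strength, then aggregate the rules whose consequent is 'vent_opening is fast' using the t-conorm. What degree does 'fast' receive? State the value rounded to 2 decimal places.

R1: ¬dry=1−0.05=0.95, dim=0.11; AND[min(a, b)] → w = 0.11
R2: dry=0.05, dim=0.11; AND[min(a, b)] → w = 0.05
R3: moderate=0.97, saturated=0.06; AND[min(a, b)] → w = 0.06
Rules with consequent 'fast': {R2, R3} → strengths 0.05, 0.06
Aggregate via t-conorm [max(a, b)]: 0.06

0.06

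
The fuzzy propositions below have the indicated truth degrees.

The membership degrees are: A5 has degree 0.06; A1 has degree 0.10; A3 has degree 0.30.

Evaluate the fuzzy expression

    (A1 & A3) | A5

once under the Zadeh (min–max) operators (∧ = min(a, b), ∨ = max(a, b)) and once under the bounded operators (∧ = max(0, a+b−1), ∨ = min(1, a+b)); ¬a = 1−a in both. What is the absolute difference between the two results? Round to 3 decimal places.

0.040

Under Zadeh (min–max):
  A1 & A3 = min(a, b) on (0.10, 0.30) = 0.10
  (A1 & A3) | A5 = max(a, b) on (0.10, 0.06) = 0.10
  → value = 0.1000
Under bounded:
  A1 & A3 = max(0, a+b−1) on (0.10, 0.30) = 0.00
  (A1 & A3) | A5 = min(1, a+b) on (0.00, 0.06) = 0.06
  → value = 0.0600
|0.1000 − 0.0600| = 0.040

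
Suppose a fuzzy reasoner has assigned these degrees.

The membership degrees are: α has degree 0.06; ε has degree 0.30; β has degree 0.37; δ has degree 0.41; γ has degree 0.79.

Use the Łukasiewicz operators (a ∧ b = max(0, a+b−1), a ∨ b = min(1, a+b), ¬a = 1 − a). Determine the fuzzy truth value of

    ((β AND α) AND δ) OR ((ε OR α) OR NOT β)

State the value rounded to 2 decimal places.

0.99

β AND α = max(0, a+b−1) on (0.37, 0.06) = 0.00
(β AND α) AND δ = max(0, a+b−1) on (0.00, 0.41) = 0.00
ε OR α = min(1, a+b) on (0.30, 0.06) = 0.36
NOT β = 1 − 0.37 = 0.63
(ε OR α) OR NOT β = min(1, a+b) on (0.36, 0.63) = 0.99
((β AND α) AND δ) OR ((ε OR α) OR NOT β) = min(1, a+b) on (0.00, 0.99) = 0.99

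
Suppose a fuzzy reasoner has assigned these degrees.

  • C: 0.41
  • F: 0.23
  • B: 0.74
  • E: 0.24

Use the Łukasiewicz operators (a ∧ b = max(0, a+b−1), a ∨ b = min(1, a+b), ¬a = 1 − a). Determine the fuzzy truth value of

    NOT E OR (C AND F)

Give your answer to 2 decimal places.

0.76

NOT E = 1 − 0.24 = 0.76
C AND F = max(0, a+b−1) on (0.41, 0.23) = 0.00
NOT E OR (C AND F) = min(1, a+b) on (0.76, 0.00) = 0.76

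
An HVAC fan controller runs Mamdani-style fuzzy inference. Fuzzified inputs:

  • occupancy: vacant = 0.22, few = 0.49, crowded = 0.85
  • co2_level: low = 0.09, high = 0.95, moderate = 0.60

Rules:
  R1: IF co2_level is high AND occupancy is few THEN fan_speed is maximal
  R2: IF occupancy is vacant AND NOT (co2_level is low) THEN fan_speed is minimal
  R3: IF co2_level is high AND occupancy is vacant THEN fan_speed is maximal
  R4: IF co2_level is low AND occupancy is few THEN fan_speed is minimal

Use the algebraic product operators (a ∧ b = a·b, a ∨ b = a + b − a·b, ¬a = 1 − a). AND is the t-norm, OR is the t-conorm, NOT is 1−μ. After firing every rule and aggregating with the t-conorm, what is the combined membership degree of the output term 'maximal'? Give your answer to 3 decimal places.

R1: high=0.95, few=0.49; AND[a·b] → w = 0.4655
R2: vacant=0.22, ¬low=1−0.09=0.91; AND[a·b] → w = 0.2002
R3: high=0.95, vacant=0.22; AND[a·b] → w = 0.2090
R4: low=0.09, few=0.49; AND[a·b] → w = 0.0441
Rules with consequent 'maximal': {R1, R3} → strengths 0.4655, 0.2090
Aggregate via t-conorm [a + b − a·b]: 0.5772

0.577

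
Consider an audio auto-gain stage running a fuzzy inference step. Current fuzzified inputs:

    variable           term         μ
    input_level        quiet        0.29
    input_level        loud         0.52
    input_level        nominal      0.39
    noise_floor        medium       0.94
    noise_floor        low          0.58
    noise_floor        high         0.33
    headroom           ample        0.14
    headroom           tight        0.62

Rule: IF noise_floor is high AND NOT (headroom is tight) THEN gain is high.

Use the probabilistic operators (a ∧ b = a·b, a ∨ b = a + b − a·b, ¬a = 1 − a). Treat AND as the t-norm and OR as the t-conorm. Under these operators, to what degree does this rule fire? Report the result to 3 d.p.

firing strength: high=0.33, ¬tight=1−0.62=0.38; AND[a·b] → w = 0.1254

0.125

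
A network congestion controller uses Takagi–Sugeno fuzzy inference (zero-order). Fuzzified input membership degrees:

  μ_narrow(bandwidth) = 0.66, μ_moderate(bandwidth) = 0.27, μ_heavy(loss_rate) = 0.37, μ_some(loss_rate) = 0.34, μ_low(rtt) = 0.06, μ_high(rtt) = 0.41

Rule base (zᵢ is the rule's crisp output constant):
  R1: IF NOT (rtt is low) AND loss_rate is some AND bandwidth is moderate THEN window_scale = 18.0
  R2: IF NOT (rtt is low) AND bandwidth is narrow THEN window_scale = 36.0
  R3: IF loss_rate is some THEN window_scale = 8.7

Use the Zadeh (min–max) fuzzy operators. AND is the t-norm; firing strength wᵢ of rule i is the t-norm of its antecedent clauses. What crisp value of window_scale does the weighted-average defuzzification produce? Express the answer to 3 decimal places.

24.865

R1 (z=18.0): ¬low=1−0.06=0.94, some=0.34, moderate=0.27; AND[min(a, b)] → w = 0.27
R2 (z=36.0): ¬low=1−0.06=0.94, narrow=0.66; AND[min(a, b)] → w = 0.66
R3 (z=8.7): some=0.34 → w = 0.34
Weighted average = (0.27·18.0 + 0.66·36.0 + 0.34·8.7) / (0.27 + 0.66 + 0.34)
  = 31.5780 / 1.2700 = 24.865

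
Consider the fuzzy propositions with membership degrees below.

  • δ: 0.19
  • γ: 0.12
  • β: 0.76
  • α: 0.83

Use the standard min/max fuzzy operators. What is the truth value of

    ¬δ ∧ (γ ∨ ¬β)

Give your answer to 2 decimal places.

¬δ = 1 − 0.19 = 0.81
¬β = 1 − 0.76 = 0.24
γ ∨ ¬β = max(a, b) on (0.12, 0.24) = 0.24
¬δ ∧ (γ ∨ ¬β) = min(a, b) on (0.81, 0.24) = 0.24

0.24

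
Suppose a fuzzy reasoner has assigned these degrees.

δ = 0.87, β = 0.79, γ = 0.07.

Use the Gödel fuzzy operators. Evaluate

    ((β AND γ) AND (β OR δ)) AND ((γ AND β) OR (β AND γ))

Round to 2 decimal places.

0.07

β AND γ = min(a, b) on (0.79, 0.07) = 0.07
β OR δ = max(a, b) on (0.79, 0.87) = 0.87
(β AND γ) AND (β OR δ) = min(a, b) on (0.07, 0.87) = 0.07
γ AND β = min(a, b) on (0.07, 0.79) = 0.07
β AND γ = min(a, b) on (0.79, 0.07) = 0.07
(γ AND β) OR (β AND γ) = max(a, b) on (0.07, 0.07) = 0.07
((β AND γ) AND (β OR δ)) AND ((γ AND β) OR (β AND γ)) = min(a, b) on (0.07, 0.07) = 0.07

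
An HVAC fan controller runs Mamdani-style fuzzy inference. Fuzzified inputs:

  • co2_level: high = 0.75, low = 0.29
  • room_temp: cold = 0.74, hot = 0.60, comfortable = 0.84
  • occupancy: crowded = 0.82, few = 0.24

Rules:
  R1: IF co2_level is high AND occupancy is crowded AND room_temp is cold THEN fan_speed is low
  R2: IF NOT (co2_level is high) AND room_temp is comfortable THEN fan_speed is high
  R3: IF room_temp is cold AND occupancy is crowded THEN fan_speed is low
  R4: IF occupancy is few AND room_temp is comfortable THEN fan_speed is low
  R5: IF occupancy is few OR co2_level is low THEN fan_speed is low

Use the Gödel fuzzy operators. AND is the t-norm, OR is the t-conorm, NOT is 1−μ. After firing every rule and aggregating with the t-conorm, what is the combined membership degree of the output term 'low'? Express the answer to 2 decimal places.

R1: high=0.75, crowded=0.82, cold=0.74; AND[min(a, b)] → w = 0.74
R2: ¬high=1−0.75=0.25, comfortable=0.84; AND[min(a, b)] → w = 0.25
R3: cold=0.74, crowded=0.82; AND[min(a, b)] → w = 0.74
R4: few=0.24, comfortable=0.84; AND[min(a, b)] → w = 0.24
R5: few=0.24, low=0.29; OR[max(a, b)] → w = 0.29
Rules with consequent 'low': {R1, R3, R4, R5} → strengths 0.74, 0.74, 0.24, 0.29
Aggregate via t-conorm [max(a, b)]: 0.74

0.74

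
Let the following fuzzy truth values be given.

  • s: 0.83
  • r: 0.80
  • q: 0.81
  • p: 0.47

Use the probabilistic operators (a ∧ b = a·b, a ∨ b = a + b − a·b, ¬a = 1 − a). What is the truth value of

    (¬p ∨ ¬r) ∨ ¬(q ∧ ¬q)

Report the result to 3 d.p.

0.942

¬p = 1 − 0.4700 = 0.5300
¬r = 1 − 0.8000 = 0.2000
¬p ∨ ¬r = a + b − a·b on (0.5300, 0.2000) = 0.6240
¬q = 1 − 0.8100 = 0.1900
q ∧ ¬q = a·b on (0.8100, 0.1900) = 0.1539
¬(q ∧ ¬q) = 1 − 0.1539 = 0.8461
(¬p ∨ ¬r) ∨ ¬(q ∧ ¬q) = a + b − a·b on (0.6240, 0.8461) = 0.9421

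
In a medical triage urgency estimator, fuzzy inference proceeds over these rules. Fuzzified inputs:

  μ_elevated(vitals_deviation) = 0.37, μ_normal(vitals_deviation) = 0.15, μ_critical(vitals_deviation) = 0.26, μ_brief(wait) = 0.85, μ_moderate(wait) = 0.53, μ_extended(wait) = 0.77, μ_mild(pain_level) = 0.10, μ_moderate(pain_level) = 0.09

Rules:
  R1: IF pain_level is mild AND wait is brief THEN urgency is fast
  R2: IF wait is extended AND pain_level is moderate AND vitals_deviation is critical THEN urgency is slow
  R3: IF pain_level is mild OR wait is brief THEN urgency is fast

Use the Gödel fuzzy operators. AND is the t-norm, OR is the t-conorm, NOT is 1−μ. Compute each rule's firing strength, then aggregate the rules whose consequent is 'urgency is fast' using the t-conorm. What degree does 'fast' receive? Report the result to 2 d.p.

0.85

R1: mild=0.10, brief=0.85; AND[min(a, b)] → w = 0.10
R2: extended=0.77, moderate=0.09, critical=0.26; AND[min(a, b)] → w = 0.09
R3: mild=0.10, brief=0.85; OR[max(a, b)] → w = 0.85
Rules with consequent 'fast': {R1, R3} → strengths 0.10, 0.85
Aggregate via t-conorm [max(a, b)]: 0.85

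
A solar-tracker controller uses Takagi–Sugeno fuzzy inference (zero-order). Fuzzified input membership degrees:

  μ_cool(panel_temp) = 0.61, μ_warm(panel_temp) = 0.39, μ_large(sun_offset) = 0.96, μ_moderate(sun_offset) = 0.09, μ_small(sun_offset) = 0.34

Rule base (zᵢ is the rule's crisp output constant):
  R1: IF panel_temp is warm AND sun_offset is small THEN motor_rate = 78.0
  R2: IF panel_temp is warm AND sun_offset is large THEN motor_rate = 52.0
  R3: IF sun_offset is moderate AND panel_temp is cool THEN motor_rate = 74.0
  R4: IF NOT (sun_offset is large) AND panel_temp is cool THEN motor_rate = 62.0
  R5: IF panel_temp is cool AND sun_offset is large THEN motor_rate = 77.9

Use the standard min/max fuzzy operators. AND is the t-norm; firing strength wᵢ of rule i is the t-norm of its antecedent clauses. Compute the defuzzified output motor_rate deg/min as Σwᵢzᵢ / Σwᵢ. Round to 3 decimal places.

R1 (z=78.0): warm=0.39, small=0.34; AND[min(a, b)] → w = 0.34
R2 (z=52.0): warm=0.39, large=0.96; AND[min(a, b)] → w = 0.39
R3 (z=74.0): moderate=0.09, cool=0.61; AND[min(a, b)] → w = 0.09
R4 (z=62.0): ¬large=1−0.96=0.04, cool=0.61; AND[min(a, b)] → w = 0.04
R5 (z=77.9): cool=0.61, large=0.96; AND[min(a, b)] → w = 0.61
Weighted average = (0.34·78.0 + 0.39·52.0 + 0.09·74.0 + 0.04·62.0 + 0.61·77.9) / (0.34 + 0.39 + 0.09 + 0.04 + 0.61)
  = 103.4590 / 1.4700 = 70.380

70.380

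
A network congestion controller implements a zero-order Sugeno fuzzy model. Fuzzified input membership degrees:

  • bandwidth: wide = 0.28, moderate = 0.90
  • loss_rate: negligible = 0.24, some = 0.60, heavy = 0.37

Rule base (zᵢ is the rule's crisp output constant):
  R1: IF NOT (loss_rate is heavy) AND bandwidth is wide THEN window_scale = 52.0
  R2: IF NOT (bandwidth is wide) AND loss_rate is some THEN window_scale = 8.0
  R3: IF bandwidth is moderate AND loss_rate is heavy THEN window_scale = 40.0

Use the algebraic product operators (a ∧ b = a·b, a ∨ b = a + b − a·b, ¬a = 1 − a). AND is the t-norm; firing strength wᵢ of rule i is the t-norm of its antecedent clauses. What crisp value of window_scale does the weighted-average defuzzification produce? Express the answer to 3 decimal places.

27.564

R1 (z=52.0): ¬heavy=1−0.37=0.63, wide=0.28; AND[a·b] → w = 0.1764
R2 (z=8.0): ¬wide=1−0.28=0.72, some=0.60; AND[a·b] → w = 0.4320
R3 (z=40.0): moderate=0.90, heavy=0.37; AND[a·b] → w = 0.3330
Weighted average = (0.1764·52.0 + 0.4320·8.0 + 0.3330·40.0) / (0.1764 + 0.4320 + 0.3330)
  = 25.9488 / 0.9414 = 27.564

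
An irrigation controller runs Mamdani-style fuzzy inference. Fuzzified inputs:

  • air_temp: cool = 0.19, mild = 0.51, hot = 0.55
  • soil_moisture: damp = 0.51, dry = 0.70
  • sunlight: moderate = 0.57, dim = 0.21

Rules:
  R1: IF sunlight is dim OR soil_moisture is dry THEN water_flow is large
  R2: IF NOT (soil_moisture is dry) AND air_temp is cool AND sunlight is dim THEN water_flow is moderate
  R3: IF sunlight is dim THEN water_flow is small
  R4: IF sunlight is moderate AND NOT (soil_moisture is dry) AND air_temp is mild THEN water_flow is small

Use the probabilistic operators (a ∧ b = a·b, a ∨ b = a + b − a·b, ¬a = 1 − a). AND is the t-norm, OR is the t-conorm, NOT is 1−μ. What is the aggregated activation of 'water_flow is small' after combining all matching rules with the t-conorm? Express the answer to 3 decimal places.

R1: dim=0.21, dry=0.70; OR[a + b − a·b] → w = 0.7630
R2: ¬dry=1−0.70=0.30, cool=0.19, dim=0.21; AND[a·b] → w = 0.0120
R3: dim=0.21 → w = 0.2100
R4: moderate=0.57, ¬dry=1−0.70=0.30, mild=0.51; AND[a·b] → w = 0.0872
Rules with consequent 'small': {R3, R4} → strengths 0.2100, 0.0872
Aggregate via t-conorm [a + b − a·b]: 0.2789

0.279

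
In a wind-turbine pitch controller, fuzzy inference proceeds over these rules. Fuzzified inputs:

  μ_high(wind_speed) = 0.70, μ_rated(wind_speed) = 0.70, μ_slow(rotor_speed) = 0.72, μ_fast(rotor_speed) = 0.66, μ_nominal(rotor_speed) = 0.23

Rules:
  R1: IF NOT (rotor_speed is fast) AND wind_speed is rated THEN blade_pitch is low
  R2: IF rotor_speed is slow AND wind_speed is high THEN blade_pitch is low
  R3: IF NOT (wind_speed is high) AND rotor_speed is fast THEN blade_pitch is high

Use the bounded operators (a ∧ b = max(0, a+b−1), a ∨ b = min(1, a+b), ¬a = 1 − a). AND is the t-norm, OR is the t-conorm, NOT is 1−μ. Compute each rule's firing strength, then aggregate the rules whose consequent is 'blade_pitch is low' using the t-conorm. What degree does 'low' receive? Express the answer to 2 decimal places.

R1: ¬fast=1−0.66=0.34, rated=0.70; AND[max(0, a+b−1)] → w = 0.04
R2: slow=0.72, high=0.70; AND[max(0, a+b−1)] → w = 0.42
R3: ¬high=1−0.70=0.30, fast=0.66; AND[max(0, a+b−1)] → w = 0.00
Rules with consequent 'low': {R1, R2} → strengths 0.04, 0.42
Aggregate via t-conorm [min(1, a+b)]: 0.46

0.46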